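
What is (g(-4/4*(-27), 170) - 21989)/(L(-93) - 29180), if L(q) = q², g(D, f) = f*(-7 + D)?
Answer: 18589/20531 ≈ 0.90541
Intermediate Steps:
(g(-4/4*(-27), 170) - 21989)/(L(-93) - 29180) = (170*(-7 - 4/4*(-27)) - 21989)/((-93)² - 29180) = (170*(-7 - 4*¼*(-27)) - 21989)/(8649 - 29180) = (170*(-7 - 1*(-27)) - 21989)/(-20531) = (170*(-7 + 27) - 21989)*(-1/20531) = (170*20 - 21989)*(-1/20531) = (3400 - 21989)*(-1/20531) = -18589*(-1/20531) = 18589/20531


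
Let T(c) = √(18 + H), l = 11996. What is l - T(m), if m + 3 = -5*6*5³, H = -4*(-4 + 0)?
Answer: 11996 - √34 ≈ 11990.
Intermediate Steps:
H = 16 (H = -4*(-4) = 16)
m = -3753 (m = -3 - 5*6*5³ = -3 - 30*125 = -3 - 3750 = -3753)
T(c) = √34 (T(c) = √(18 + 16) = √34)
l - T(m) = 11996 - √34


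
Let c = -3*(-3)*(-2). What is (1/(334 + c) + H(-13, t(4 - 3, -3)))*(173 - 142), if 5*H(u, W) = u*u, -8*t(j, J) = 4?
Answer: 1655679/1580 ≈ 1047.9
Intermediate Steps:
t(j, J) = -½ (t(j, J) = -⅛*4 = -½)
c = -18 (c = 9*(-2) = -18)
H(u, W) = u²/5 (H(u, W) = (u*u)/5 = u²/5)
(1/(334 + c) + H(-13, t(4 - 3, -3)))*(173 - 142) = (1/(334 - 18) + (⅕)*(-13)²)*(173 - 142) = (1/316 + (⅕)*169)*31 = (1/316 + 169/5)*31 = (53409/1580)*31 = 1655679/1580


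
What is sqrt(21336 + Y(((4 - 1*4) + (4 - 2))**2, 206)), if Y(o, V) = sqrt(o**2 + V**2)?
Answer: sqrt(21336 + 2*sqrt(10613)) ≈ 146.77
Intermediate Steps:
Y(o, V) = sqrt(V**2 + o**2)
sqrt(21336 + Y(((4 - 1*4) + (4 - 2))**2, 206)) = sqrt(21336 + sqrt(206**2 + (((4 - 1*4) + (4 - 2))**2)**2)) = sqrt(21336 + sqrt(42436 + (((4 - 4) + 2)**2)**2)) = sqrt(21336 + sqrt(42436 + ((0 + 2)**2)**2)) = sqrt(21336 + sqrt(42436 + (2**2)**2)) = sqrt(21336 + sqrt(42436 + 4**2)) = sqrt(21336 + sqrt(42436 + 16)) = sqrt(21336 + sqrt(42452)) = sqrt(21336 + 2*sqrt(10613))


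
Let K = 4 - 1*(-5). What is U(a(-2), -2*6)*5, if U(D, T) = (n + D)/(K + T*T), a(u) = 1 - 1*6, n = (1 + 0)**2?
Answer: -20/153 ≈ -0.13072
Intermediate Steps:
n = 1 (n = 1**2 = 1)
K = 9 (K = 4 + 5 = 9)
a(u) = -5 (a(u) = 1 - 6 = -5)
U(D, T) = (1 + D)/(9 + T**2) (U(D, T) = (1 + D)/(9 + T*T) = (1 + D)/(9 + T**2))
U(a(-2), -2*6)*5 = ((1 - 5)/(9 + (-2*6)**2))*5 = (-4/(9 + (-12)**2))*5 = (-4/(9 + 144))*5 = (-4/153)*5 = ((1/153)*(-4))*5 = -4/153*5 = -20/153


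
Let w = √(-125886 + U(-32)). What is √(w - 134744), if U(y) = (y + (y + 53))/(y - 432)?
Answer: √(-453278816 + 29*I*√1693921697)/58 ≈ 0.48329 + 367.08*I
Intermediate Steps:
U(y) = (53 + 2*y)/(-432 + y) (U(y) = (y + (53 + y))/(-432 + y) = (53 + 2*y)/(-432 + y))
w = I*√1693921697/116 (w = √(-125886 + (53 + 2*(-32))/(-432 - 32)) = √(-125886 + (53 - 64)/(-464)) = √(-125886 - 1/464*(-11)) = √(-125886 + 11/464) = √(-58411093/464) = I*√1693921697/116 ≈ 354.8*I)
√(w - 134744) = √(I*√1693921697/116 - 134744) = √(-134744 + I*√1693921697/116)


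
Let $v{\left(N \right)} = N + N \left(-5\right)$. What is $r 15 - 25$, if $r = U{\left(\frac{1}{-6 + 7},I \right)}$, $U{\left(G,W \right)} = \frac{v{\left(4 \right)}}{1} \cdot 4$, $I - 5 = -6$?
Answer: $-985$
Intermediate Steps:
$v{\left(N \right)} = - 4 N$ ($v{\left(N \right)} = N - 5 N = - 4 N$)
$I = -1$ ($I = 5 - 6 = -1$)
$U{\left(G,W \right)} = -64$ ($U{\left(G,W \right)} = \frac{\left(-4\right) 4}{1} \cdot 4 = 1 \left(-16\right) 4 = \left(-16\right) 4 = -64$)
$r = -64$
$r 15 - 25 = \left(-64\right) 15 - 25 = -960 - 25 = -985$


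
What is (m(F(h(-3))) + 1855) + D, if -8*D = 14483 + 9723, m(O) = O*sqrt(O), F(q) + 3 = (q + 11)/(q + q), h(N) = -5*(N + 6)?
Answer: -4683/4 - 43*I*sqrt(645)/225 ≈ -1170.8 - 4.8536*I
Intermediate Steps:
h(N) = -30 - 5*N (h(N) = -5*(6 + N) = -30 - 5*N)
F(q) = -3 + (11 + q)/(2*q) (F(q) = -3 + (q + 11)/(q + q) = -3 + (11 + q)/((2*q)) = -3 + (11 + q)*(1/(2*q)) = -3 + (11 + q)/(2*q))
m(O) = O**(3/2)
D = -12103/4 (D = -(14483 + 9723)/8 = -1/8*24206 = -12103/4 ≈ -3025.8)
(m(F(h(-3))) + 1855) + D = (((11 - 5*(-30 - 5*(-3)))/(2*(-30 - 5*(-3))))**(3/2) + 1855) - 12103/4 = (((11 - 5*(-30 + 15))/(2*(-30 + 15)))**(3/2) + 1855) - 12103/4 = (((1/2)*(11 - 5*(-15))/(-15))**(3/2) + 1855) - 12103/4 = (((1/2)*(-1/15)*(11 + 75))**(3/2) + 1855) - 12103/4 = (((1/2)*(-1/15)*86)**(3/2) + 1855) - 12103/4 = ((-43/15)**(3/2) + 1855) - 12103/4 = (-43*I*sqrt(645)/225 + 1855) - 12103/4 = (1855 - 43*I*sqrt(645)/225) - 12103/4 = -4683/4 - 43*I*sqrt(645)/225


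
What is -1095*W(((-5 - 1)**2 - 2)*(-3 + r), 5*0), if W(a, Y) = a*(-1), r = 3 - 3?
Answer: -111690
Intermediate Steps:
r = 0
W(a, Y) = -a
-1095*W(((-5 - 1)**2 - 2)*(-3 + r), 5*0) = -(-1095)*((-5 - 1)**2 - 2)*(-3 + 0) = -(-1095)*((-6)**2 - 2)*(-3) = -(-1095)*(36 - 2)*(-3) = -(-1095)*34*(-3) = -(-1095)*(-102) = -1095*102 = -111690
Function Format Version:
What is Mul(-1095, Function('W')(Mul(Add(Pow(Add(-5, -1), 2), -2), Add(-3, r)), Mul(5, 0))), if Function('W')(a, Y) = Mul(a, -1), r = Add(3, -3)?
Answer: -111690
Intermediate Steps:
r = 0
Function('W')(a, Y) = Mul(-1, a)
Mul(-1095, Function('W')(Mul(Add(Pow(Add(-5, -1), 2), -2), Add(-3, r)), Mul(5, 0))) = Mul(-1095, Mul(-1, Mul(Add(Pow(Add(-5, -1), 2), -2), Add(-3, 0)))) = Mul(-1095, Mul(-1, Mul(Add(Pow(-6, 2), -2), -3))) = Mul(-1095, Mul(-1, Mul(Add(36, -2), -3))) = Mul(-1095, Mul(-1, Mul(34, -3))) = Mul(-1095, Mul(-1, -102)) = Mul(-1095, 102) = -111690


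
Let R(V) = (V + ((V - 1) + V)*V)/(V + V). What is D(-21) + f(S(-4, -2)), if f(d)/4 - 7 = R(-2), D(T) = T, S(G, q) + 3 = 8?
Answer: -1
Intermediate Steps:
S(G, q) = 5 (S(G, q) = -3 + 8 = 5)
R(V) = (V + V*(-1 + 2*V))/(2*V) (R(V) = (V + ((-1 + V) + V)*V)/((2*V)) = (V + (-1 + 2*V)*V)*(1/(2*V)) = (V + V*(-1 + 2*V))*(1/(2*V)) = (V + V*(-1 + 2*V))/(2*V))
f(d) = 20 (f(d) = 28 + 4*(-2) = 28 - 8 = 20)
D(-21) + f(S(-4, -2)) = -21 + 20 = -1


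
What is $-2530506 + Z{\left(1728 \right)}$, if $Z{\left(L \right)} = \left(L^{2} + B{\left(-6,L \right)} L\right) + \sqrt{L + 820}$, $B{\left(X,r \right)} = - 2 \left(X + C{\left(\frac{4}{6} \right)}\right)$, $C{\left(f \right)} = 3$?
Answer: $465846 + 14 \sqrt{13} \approx 4.659 \cdot 10^{5}$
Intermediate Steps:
$B{\left(X,r \right)} = -6 - 2 X$ ($B{\left(X,r \right)} = - 2 \left(X + 3\right) = - 2 \left(3 + X\right) = -6 - 2 X$)
$Z{\left(L \right)} = L^{2} + \sqrt{820 + L} + 6 L$ ($Z{\left(L \right)} = \left(L^{2} + \left(-6 - -12\right) L\right) + \sqrt{L + 820} = \left(L^{2} + \left(-6 + 12\right) L\right) + \sqrt{820 + L} = \left(L^{2} + 6 L\right) + \sqrt{820 + L} = L^{2} + \sqrt{820 + L} + 6 L$)
$-2530506 + Z{\left(1728 \right)} = -2530506 + \left(1728^{2} + \sqrt{820 + 1728} + 6 \cdot 1728\right) = -2530506 + \left(2985984 + \sqrt{2548} + 10368\right) = -2530506 + \left(2985984 + 14 \sqrt{13} + 10368\right) = -2530506 + \left(2996352 + 14 \sqrt{13}\right) = 465846 + 14 \sqrt{13}$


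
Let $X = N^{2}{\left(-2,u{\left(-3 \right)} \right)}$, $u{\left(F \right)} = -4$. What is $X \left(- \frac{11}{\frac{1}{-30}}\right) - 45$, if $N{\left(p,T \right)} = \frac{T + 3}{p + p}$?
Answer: $- \frac{195}{8} \approx -24.375$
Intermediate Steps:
$N{\left(p,T \right)} = \frac{3 + T}{2 p}$
$X = \frac{1}{16}$ ($X = \left(\frac{3 - 4}{2 \left(-2\right)}\right)^{2} = \left(\frac{1}{2} \left(- \frac{1}{2}\right) \left(-1\right)\right)^{2} = \left(\frac{1}{4}\right)^{2} = \frac{1}{16} \approx 0.0625$)
$X \left(- \frac{11}{\frac{1}{-30}}\right) - 45 = \frac{\left(-11\right) \frac{1}{\frac{1}{-30}}}{16} - 45 = \frac{\left(-11\right) \frac{1}{- \frac{1}{30}}}{16} - 45 = \frac{\left(-11\right) \left(-30\right)}{16} - 45 = \frac{1}{16} \cdot 330 - 45 = \frac{165}{8} - 45 = - \frac{195}{8}$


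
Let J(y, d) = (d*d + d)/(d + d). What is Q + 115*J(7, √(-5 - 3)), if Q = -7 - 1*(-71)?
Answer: 243/2 + 115*I*√2 ≈ 121.5 + 162.63*I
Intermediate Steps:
J(y, d) = (d + d²)/(2*d) (J(y, d) = (d² + d)/((2*d)) = (d + d²)*(1/(2*d)) = (d + d²)/(2*d))
Q = 64 (Q = -7 + 71 = 64)
Q + 115*J(7, √(-5 - 3)) = 64 + 115*(½ + √(-5 - 3)/2) = 64 + 115*(½ + √(-8)/2) = 64 + 115*(½ + (2*I*√2)/2) = 64 + 115*(½ + I*√2) = 64 + (115/2 + 115*I*√2) = 243/2 + 115*I*√2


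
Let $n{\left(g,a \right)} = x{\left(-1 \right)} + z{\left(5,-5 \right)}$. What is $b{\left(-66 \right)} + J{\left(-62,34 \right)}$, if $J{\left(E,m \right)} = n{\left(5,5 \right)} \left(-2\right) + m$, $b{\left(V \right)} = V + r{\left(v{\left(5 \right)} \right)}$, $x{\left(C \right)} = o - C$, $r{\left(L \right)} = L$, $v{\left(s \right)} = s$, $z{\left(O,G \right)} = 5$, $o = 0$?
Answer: $-39$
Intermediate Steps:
$x{\left(C \right)} = - C$ ($x{\left(C \right)} = 0 - C = - C$)
$n{\left(g,a \right)} = 6$ ($n{\left(g,a \right)} = \left(-1\right) \left(-1\right) + 5 = 1 + 5 = 6$)
$b{\left(V \right)} = 5 + V$ ($b{\left(V \right)} = V + 5 = 5 + V$)
$J{\left(E,m \right)} = -12 + m$ ($J{\left(E,m \right)} = 6 \left(-2\right) + m = -12 + m$)
$b{\left(-66 \right)} + J{\left(-62,34 \right)} = \left(5 - 66\right) + \left(-12 + 34\right) = -61 + 22 = -39$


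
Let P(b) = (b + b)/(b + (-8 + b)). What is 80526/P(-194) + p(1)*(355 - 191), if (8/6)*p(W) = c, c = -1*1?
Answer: 7960143/97 ≈ 82063.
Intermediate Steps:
P(b) = 2*b/(-8 + 2*b) (P(b) = (2*b)/(-8 + 2*b) = 2*b/(-8 + 2*b))
c = -1
p(W) = -¾ (p(W) = (¾)*(-1) = -¾)
80526/P(-194) + p(1)*(355 - 191) = 80526/((-194/(-4 - 194))) - 3*(355 - 191)/4 = 80526/((-194/(-198))) - ¾*164 = 80526/((-194*(-1/198))) - 123 = 80526/(97/99) - 123 = 80526*(99/97) - 123 = 7972074/97 - 123 = 7960143/97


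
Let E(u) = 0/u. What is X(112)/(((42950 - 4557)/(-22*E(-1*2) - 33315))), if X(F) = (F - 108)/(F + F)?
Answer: -33315/2150008 ≈ -0.015495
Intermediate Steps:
X(F) = (-108 + F)/(2*F) (X(F) = (-108 + F)/((2*F)) = (-108 + F)*(1/(2*F)) = (-108 + F)/(2*F))
E(u) = 0
X(112)/(((42950 - 4557)/(-22*E(-1*2) - 33315))) = ((½)*(-108 + 112)/112)/(((42950 - 4557)/(-22*0 - 33315))) = ((½)*(1/112)*4)/((38393/(0 - 33315))) = 1/(56*((38393/(-33315)))) = 1/(56*((38393*(-1/33315)))) = 1/(56*(-38393/33315)) = (1/56)*(-33315/38393) = -33315/2150008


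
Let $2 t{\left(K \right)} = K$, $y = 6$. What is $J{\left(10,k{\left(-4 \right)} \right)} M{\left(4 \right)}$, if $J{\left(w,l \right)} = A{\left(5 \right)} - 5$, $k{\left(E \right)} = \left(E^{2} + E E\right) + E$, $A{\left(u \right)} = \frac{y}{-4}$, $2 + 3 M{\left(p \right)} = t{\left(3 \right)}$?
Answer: $\frac{13}{12} \approx 1.0833$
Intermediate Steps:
$t{\left(K \right)} = \frac{K}{2}$
$M{\left(p \right)} = - \frac{1}{6}$ ($M{\left(p \right)} = - \frac{2}{3} + \frac{\frac{1}{2} \cdot 3}{3} = - \frac{2}{3} + \frac{1}{3} \cdot \frac{3}{2} = - \frac{2}{3} + \frac{1}{2} = - \frac{1}{6}$)
$A{\left(u \right)} = - \frac{3}{2}$ ($A{\left(u \right)} = \frac{6}{-4} = 6 \left(- \frac{1}{4}\right) = - \frac{3}{2}$)
$k{\left(E \right)} = E + 2 E^{2}$ ($k{\left(E \right)} = \left(E^{2} + E^{2}\right) + E = 2 E^{2} + E = E + 2 E^{2}$)
$J{\left(w,l \right)} = - \frac{13}{2}$ ($J{\left(w,l \right)} = - \frac{3}{2} - 5 = - \frac{13}{2}$)
$J{\left(10,k{\left(-4 \right)} \right)} M{\left(4 \right)} = \left(- \frac{13}{2}\right) \left(- \frac{1}{6}\right) = \frac{13}{12}$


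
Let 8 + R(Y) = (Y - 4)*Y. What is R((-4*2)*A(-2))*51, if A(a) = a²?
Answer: 58344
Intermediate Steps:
R(Y) = -8 + Y*(-4 + Y) (R(Y) = -8 + (Y - 4)*Y = -8 + (-4 + Y)*Y = -8 + Y*(-4 + Y))
R((-4*2)*A(-2))*51 = (-8 + (-4*2*(-2)²)² - 4*(-4*2)*(-2)²)*51 = (-8 + (-8*4)² - (-32)*4)*51 = (-8 + (-32)² - 4*(-32))*51 = (-8 + 1024 + 128)*51 = 1144*51 = 58344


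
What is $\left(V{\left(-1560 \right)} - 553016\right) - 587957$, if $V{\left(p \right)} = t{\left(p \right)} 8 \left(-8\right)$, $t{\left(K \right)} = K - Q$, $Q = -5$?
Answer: $-1041453$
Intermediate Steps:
$t{\left(K \right)} = 5 + K$ ($t{\left(K \right)} = K - -5 = K + 5 = 5 + K$)
$V{\left(p \right)} = -320 - 64 p$ ($V{\left(p \right)} = \left(5 + p\right) 8 \left(-8\right) = \left(40 + 8 p\right) \left(-8\right) = -320 - 64 p$)
$\left(V{\left(-1560 \right)} - 553016\right) - 587957 = \left(\left(-320 - -99840\right) - 553016\right) - 587957 = \left(\left(-320 + 99840\right) - 553016\right) - 587957 = \left(99520 - 553016\right) - 587957 = -453496 - 587957 = -1041453$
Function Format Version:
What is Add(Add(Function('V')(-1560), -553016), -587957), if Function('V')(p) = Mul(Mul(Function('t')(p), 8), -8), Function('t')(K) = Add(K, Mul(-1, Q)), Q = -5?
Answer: -1041453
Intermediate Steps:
Function('t')(K) = Add(5, K) (Function('t')(K) = Add(K, Mul(-1, -5)) = Add(K, 5) = Add(5, K))
Function('V')(p) = Add(-320, Mul(-64, p)) (Function('V')(p) = Mul(Mul(Add(5, p), 8), -8) = Mul(Add(40, Mul(8, p)), -8) = Add(-320, Mul(-64, p)))
Add(Add(Function('V')(-1560), -553016), -587957) = Add(Add(Add(-320, Mul(-64, -1560)), -553016), -587957) = Add(Add(Add(-320, 99840), -553016), -587957) = Add(Add(99520, -553016), -587957) = Add(-453496, -587957) = -1041453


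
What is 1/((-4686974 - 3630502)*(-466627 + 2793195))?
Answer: -1/19351173502368 ≈ -5.1676e-14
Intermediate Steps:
1/((-4686974 - 3630502)*(-466627 + 2793195)) = 1/(-8317476*2326568) = 1/(-19351173502368) = -1/19351173502368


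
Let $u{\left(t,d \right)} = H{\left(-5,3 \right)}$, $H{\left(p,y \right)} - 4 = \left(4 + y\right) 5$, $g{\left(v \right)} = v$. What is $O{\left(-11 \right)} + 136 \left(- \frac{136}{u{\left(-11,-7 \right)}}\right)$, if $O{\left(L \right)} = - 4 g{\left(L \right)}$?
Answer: $- \frac{16780}{39} \approx -430.26$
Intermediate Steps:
$H{\left(p,y \right)} = 24 + 5 y$ ($H{\left(p,y \right)} = 4 + \left(4 + y\right) 5 = 4 + \left(20 + 5 y\right) = 24 + 5 y$)
$u{\left(t,d \right)} = 39$ ($u{\left(t,d \right)} = 24 + 5 \cdot 3 = 24 + 15 = 39$)
$O{\left(L \right)} = - 4 L$
$O{\left(-11 \right)} + 136 \left(- \frac{136}{u{\left(-11,-7 \right)}}\right) = \left(-4\right) \left(-11\right) + 136 \left(- \frac{136}{39}\right) = 44 + 136 \left(\left(-136\right) \frac{1}{39}\right) = 44 + 136 \left(- \frac{136}{39}\right) = 44 - \frac{18496}{39} = - \frac{16780}{39}$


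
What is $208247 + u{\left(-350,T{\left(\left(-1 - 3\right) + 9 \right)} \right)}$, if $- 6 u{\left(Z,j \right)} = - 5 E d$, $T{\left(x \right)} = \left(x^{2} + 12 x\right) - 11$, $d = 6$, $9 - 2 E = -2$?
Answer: $\frac{416549}{2} \approx 2.0827 \cdot 10^{5}$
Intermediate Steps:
$E = \frac{11}{2}$ ($E = \frac{9}{2} - -1 = \frac{9}{2} + 1 = \frac{11}{2} \approx 5.5$)
$T{\left(x \right)} = -11 + x^{2} + 12 x$
$u{\left(Z,j \right)} = \frac{55}{2}$ ($u{\left(Z,j \right)} = - \frac{\left(-5\right) \frac{11}{2} \cdot 6}{6} = - \frac{\left(- \frac{55}{2}\right) 6}{6} = \left(- \frac{1}{6}\right) \left(-165\right) = \frac{55}{2}$)
$208247 + u{\left(-350,T{\left(\left(-1 - 3\right) + 9 \right)} \right)} = 208247 + \frac{55}{2} = \frac{416549}{2}$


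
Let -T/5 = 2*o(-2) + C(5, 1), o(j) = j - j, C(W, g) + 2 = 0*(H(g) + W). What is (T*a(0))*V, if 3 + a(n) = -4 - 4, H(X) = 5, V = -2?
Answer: 220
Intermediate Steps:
C(W, g) = -2 (C(W, g) = -2 + 0*(5 + W) = -2 + 0 = -2)
a(n) = -11 (a(n) = -3 + (-4 - 4) = -3 - 8 = -11)
o(j) = 0
T = 10 (T = -5*(2*0 - 2) = -5*(0 - 2) = -5*(-2) = 10)
(T*a(0))*V = (10*(-11))*(-2) = -110*(-2) = 220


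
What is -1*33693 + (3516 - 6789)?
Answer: -36966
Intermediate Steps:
-1*33693 + (3516 - 6789) = -33693 - 3273 = -36966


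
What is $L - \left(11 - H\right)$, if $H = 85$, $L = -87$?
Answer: $-13$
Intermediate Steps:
$L - \left(11 - H\right) = -87 - \left(11 - 85\right) = -87 - -74 = -87 + 74 = -13$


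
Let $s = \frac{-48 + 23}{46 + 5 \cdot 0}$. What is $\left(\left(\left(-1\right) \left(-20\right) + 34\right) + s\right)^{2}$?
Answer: $\frac{6046681}{2116} \approx 2857.6$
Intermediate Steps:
$s = - \frac{25}{46}$ ($s = - \frac{25}{46 + 0} = - \frac{25}{46} \approx -0.54348$)
$\left(\left(\left(-1\right) \left(-20\right) + 34\right) + s\right)^{2} = \left(\left(\left(-1\right) \left(-20\right) + 34\right) - \frac{25}{46}\right)^{2} = \left(\left(20 + 34\right) - \frac{25}{46}\right)^{2} = \left(54 - \frac{25}{46}\right)^{2} = \left(\frac{2459}{46}\right)^{2} = \frac{6046681}{2116}$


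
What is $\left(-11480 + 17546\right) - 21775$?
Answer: $-15709$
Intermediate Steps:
$\left(-11480 + 17546\right) - 21775 = 6066 - 21775 = -15709$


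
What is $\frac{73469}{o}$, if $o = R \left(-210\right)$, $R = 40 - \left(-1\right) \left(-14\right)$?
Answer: $- \frac{73469}{5460} \approx -13.456$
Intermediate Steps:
$R = 26$ ($R = 40 - 14 = 26$)
$o = -5460$ ($o = 26 \left(-210\right) = -5460$)
$\frac{73469}{o} = \frac{73469}{-5460} = 73469 \left(- \frac{1}{5460}\right) = - \frac{73469}{5460}$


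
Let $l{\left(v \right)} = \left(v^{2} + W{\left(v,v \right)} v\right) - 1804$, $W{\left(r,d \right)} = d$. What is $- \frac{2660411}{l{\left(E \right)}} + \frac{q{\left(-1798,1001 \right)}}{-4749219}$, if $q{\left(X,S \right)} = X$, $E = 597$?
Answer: $- \frac{12633596065837}{3376761198066} \approx -3.7413$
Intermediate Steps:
$l{\left(v \right)} = -1804 + 2 v^{2}$ ($l{\left(v \right)} = \left(v^{2} + v v\right) - 1804 = \left(v^{2} + v^{2}\right) - 1804 = 2 v^{2} - 1804 = -1804 + 2 v^{2}$)
$- \frac{2660411}{l{\left(E \right)}} + \frac{q{\left(-1798,1001 \right)}}{-4749219} = - \frac{2660411}{-1804 + 2 \cdot 597^{2}} - \frac{1798}{-4749219} = - \frac{2660411}{-1804 + 2 \cdot 356409} - - \frac{1798}{4749219} = - \frac{2660411}{-1804 + 712818} + \frac{1798}{4749219} = - \frac{2660411}{711014} + \frac{1798}{4749219} = - \frac{12633596065837}{3376761198066}$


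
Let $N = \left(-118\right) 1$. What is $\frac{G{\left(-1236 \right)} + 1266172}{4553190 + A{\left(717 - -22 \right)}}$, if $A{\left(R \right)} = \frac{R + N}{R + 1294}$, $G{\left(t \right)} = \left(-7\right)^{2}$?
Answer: $\frac{2574227293}{9256635891} \approx 0.2781$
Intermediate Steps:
$G{\left(t \right)} = 49$
$N = -118$
$A{\left(R \right)} = \frac{-118 + R}{1294 + R}$ ($A{\left(R \right)} = \frac{R - 118}{R + 1294} = \frac{-118 + R}{1294 + R}$)
$\frac{G{\left(-1236 \right)} + 1266172}{4553190 + A{\left(717 - -22 \right)}} = \frac{49 + 1266172}{4553190 + \frac{-118 + \left(717 - -22\right)}{1294 + \left(717 - -22\right)}} = \frac{1266221}{4553190 + \frac{-118 + \left(717 + 22\right)}{1294 + \left(717 + 22\right)}} = \frac{1266221}{4553190 + \frac{-118 + 739}{1294 + 739}} = \frac{1266221}{4553190 + \frac{1}{2033} \cdot 621} = \frac{1266221}{4553190 + \frac{621}{2033}} = \frac{1266221}{\frac{9256635891}{2033}} = 1266221 \cdot \frac{2033}{9256635891} = \frac{2574227293}{9256635891}$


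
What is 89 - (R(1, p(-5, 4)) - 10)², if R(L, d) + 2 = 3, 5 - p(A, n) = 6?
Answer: 8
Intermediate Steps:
p(A, n) = -1 (p(A, n) = 5 - 1*6 = 5 - 6 = -1)
R(L, d) = 1 (R(L, d) = -2 + 3 = 1)
89 - (R(1, p(-5, 4)) - 10)² = 89 - (1 - 10)² = 89 - 1*(-9)² = 89 - 1*81 = 89 - 81 = 8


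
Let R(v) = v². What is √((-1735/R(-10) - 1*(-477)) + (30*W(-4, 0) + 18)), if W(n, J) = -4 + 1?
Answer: √38765/10 ≈ 19.689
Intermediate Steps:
W(n, J) = -3
√((-1735/R(-10) - 1*(-477)) + (30*W(-4, 0) + 18)) = √((-1735/((-10)²) - 1*(-477)) + (30*(-3) + 18)) = √((-1735/100 + 477) + (-90 + 18)) = √((-1735*1/100 + 477) - 72) = √((-347/20 + 477) - 72) = √(9193/20 - 72) = √(7753/20) = √38765/10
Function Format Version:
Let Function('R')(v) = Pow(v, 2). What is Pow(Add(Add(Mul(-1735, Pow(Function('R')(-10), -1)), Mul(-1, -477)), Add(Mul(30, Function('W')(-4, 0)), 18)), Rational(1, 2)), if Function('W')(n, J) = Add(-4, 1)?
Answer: Mul(Rational(1, 10), Pow(38765, Rational(1, 2))) ≈ 19.689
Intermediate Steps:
Function('W')(n, J) = -3
Pow(Add(Add(Mul(-1735, Pow(Function('R')(-10), -1)), Mul(-1, -477)), Add(Mul(30, Function('W')(-4, 0)), 18)), Rational(1, 2)) = Pow(Add(Add(Mul(-1735, Pow(Pow(-10, 2), -1)), Mul(-1, -477)), Add(Mul(30, -3), 18)), Rational(1, 2)) = Pow(Add(Add(Mul(-1735, Pow(100, -1)), 477), Add(-90, 18)), Rational(1, 2)) = Pow(Add(Add(Mul(-1735, Rational(1, 100)), 477), -72), Rational(1, 2)) = Pow(Add(Add(Rational(-347, 20), 477), -72), Rational(1, 2)) = Pow(Add(Rational(9193, 20), -72), Rational(1, 2)) = Pow(Rational(7753, 20), Rational(1, 2)) = Mul(Rational(1, 10), Pow(38765, Rational(1, 2)))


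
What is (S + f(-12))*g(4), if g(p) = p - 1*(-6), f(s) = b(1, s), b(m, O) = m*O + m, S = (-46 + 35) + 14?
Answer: -80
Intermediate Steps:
S = 3 (S = -11 + 14 = 3)
b(m, O) = m + O*m (b(m, O) = O*m + m = m + O*m)
f(s) = 1 + s (f(s) = 1*(1 + s) = 1 + s)
g(p) = 6 + p (g(p) = p + 6 = 6 + p)
(S + f(-12))*g(4) = (3 + (1 - 12))*(6 + 4) = (3 - 11)*10 = -8*10 = -80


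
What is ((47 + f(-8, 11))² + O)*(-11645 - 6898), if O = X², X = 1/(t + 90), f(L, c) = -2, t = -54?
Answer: -16221422581/432 ≈ -3.7550e+7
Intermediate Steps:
X = 1/36 (X = 1/(-54 + 90) = 1/36 ≈ 0.027778)
O = 1/1296 (O = (1/36)² = 1/1296 ≈ 0.00077160)
((47 + f(-8, 11))² + O)*(-11645 - 6898) = ((47 - 2)² + 1/1296)*(-11645 - 6898) = (45² + 1/1296)*(-18543) = (2025 + 1/1296)*(-18543) = (2624401/1296)*(-18543) = -16221422581/432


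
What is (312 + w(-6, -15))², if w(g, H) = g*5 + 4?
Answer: 81796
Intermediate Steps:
w(g, H) = 4 + 5*g (w(g, H) = 5*g + 4 = 4 + 5*g)
(312 + w(-6, -15))² = (312 + (4 + 5*(-6)))² = (312 + (4 - 30))² = (312 - 26)² = 286² = 81796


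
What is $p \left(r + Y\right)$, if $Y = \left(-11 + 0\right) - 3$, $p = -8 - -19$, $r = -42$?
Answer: $-616$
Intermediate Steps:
$p = 11$ ($p = -8 + 19 = 11$)
$Y = -14$ ($Y = -11 - 3 = -14$)
$p \left(r + Y\right) = 11 \left(-42 - 14\right) = 11 \left(-56\right) = -616$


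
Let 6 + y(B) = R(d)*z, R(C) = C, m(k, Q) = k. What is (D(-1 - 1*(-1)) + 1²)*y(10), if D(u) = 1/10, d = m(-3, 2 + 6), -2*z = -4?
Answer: -66/5 ≈ -13.200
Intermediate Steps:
z = 2 (z = -½*(-4) = 2)
d = -3
D(u) = ⅒
y(B) = -12 (y(B) = -6 - 3*2 = -6 - 6 = -12)
(D(-1 - 1*(-1)) + 1²)*y(10) = (⅒ + 1²)*(-12) = (⅒ + 1)*(-12) = (11/10)*(-12) = -66/5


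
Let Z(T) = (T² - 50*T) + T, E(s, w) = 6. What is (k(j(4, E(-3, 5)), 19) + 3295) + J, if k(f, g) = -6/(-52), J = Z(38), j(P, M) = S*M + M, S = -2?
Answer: 74805/26 ≈ 2877.1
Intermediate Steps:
j(P, M) = -M (j(P, M) = -2*M + M = -M)
Z(T) = T² - 49*T
J = -418 (J = 38*(-49 + 38) = 38*(-11) = -418)
k(f, g) = 3/26 (k(f, g) = -6*(-1/52) = 3/26)
(k(j(4, E(-3, 5)), 19) + 3295) + J = (3/26 + 3295) - 418 = 85673/26 - 418 = 74805/26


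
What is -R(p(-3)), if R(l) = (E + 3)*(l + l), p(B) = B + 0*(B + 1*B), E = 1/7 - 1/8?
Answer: 507/28 ≈ 18.107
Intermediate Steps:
E = 1/56 (E = 1*(1/7) - 1*1/8 = 1/7 - 1/8 = 1/56 ≈ 0.017857)
p(B) = B (p(B) = B + 0*(B + B) = B + 0*(2*B) = B + 0 = B)
R(l) = 169*l/28 (R(l) = (1/56 + 3)*(l + l) = 169*(2*l)/56 = 169*l/28)
-R(p(-3)) = -169*(-3)/28 = -1*(-507/28) = 507/28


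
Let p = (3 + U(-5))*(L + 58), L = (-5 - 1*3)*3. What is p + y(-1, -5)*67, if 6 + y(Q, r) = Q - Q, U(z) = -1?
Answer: -334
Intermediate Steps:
y(Q, r) = -6 (y(Q, r) = -6 + (Q - Q) = -6 + 0 = -6)
L = -24 (L = (-5 - 3)*3 = -8*3 = -24)
p = 68 (p = (3 - 1)*(-24 + 58) = 2*34 = 68)
p + y(-1, -5)*67 = 68 - 6*67 = 68 - 402 = -334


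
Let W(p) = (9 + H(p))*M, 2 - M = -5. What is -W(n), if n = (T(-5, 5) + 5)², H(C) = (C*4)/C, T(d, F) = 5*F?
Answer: -91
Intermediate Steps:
M = 7 (M = 2 - 1*(-5) = 2 + 5 = 7)
H(C) = 4 (H(C) = (4*C)/C = 4)
n = 900 (n = (5*5 + 5)² = (25 + 5)² = 30² = 900)
W(p) = 91 (W(p) = (9 + 4)*7 = 13*7 = 91)
-W(n) = -1*91 = -91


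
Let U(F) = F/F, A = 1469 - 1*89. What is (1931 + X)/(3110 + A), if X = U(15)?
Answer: 966/2245 ≈ 0.43029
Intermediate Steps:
A = 1380 (A = 1469 - 89 = 1380)
U(F) = 1
X = 1
(1931 + X)/(3110 + A) = (1931 + 1)/(3110 + 1380) = 1932/4490 = 1932*(1/4490) = 966/2245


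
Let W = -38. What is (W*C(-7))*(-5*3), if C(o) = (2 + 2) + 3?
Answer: 3990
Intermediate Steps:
C(o) = 7 (C(o) = 4 + 3 = 7)
(W*C(-7))*(-5*3) = (-38*7)*(-5*3) = -266*(-15) = 3990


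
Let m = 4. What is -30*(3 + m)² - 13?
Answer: -1483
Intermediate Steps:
-30*(3 + m)² - 13 = -30*(3 + 4)² - 13 = -30*7² - 13 = -30*49 - 13 = -1470 - 13 = -1483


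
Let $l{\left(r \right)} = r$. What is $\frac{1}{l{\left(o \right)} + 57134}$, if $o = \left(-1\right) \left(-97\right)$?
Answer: $\frac{1}{57231} \approx 1.7473 \cdot 10^{-5}$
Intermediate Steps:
$o = 97$
$\frac{1}{l{\left(o \right)} + 57134} = \frac{1}{97 + 57134} = \frac{1}{57231}$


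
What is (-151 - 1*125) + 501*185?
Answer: 92409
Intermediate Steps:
(-151 - 1*125) + 501*185 = (-151 - 125) + 92685 = -276 + 92685 = 92409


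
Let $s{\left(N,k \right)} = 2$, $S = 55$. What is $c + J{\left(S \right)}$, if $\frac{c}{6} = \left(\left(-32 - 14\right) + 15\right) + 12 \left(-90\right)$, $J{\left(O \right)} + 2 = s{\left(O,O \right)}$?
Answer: $-6666$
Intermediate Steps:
$J{\left(O \right)} = 0$ ($J{\left(O \right)} = -2 + 2 = 0$)
$c = -6666$ ($c = 6 \left(\left(\left(-32 - 14\right) + 15\right) + 12 \left(-90\right)\right) = 6 \left(\left(-46 + 15\right) - 1080\right) = 6 \left(-31 - 1080\right) = 6 \left(-1111\right) = -6666$)
$c + J{\left(S \right)} = -6666 + 0 = -6666$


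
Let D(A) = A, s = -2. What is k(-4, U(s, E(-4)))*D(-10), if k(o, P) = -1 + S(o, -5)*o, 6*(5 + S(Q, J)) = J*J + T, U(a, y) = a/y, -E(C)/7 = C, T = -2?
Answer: -110/3 ≈ -36.667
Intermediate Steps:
E(C) = -7*C
S(Q, J) = -16/3 + J**2/6 (S(Q, J) = -5 + (J*J - 2)/6 = -5 + (J**2 - 2)/6 = -5 + (-2 + J**2)/6 = -5 + (-1/3 + J**2/6) = -16/3 + J**2/6)
k(o, P) = -1 - 7*o/6 (k(o, P) = -1 + (-16/3 + (1/6)*(-5)**2)*o = -1 + (-16/3 + (1/6)*25)*o = -1 + (-16/3 + 25/6)*o = -1 - 7*o/6)
k(-4, U(s, E(-4)))*D(-10) = (-1 - 7/6*(-4))*(-10) = (-1 + 14/3)*(-10) = (11/3)*(-10) = -110/3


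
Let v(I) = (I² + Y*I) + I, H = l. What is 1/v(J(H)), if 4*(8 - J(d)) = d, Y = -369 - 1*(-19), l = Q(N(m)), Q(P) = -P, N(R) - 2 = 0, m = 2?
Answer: -4/11577 ≈ -0.00034551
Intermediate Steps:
N(R) = 2 (N(R) = 2 + 0 = 2)
l = -2 (l = -1*2 = -2)
Y = -350 (Y = -369 + 19 = -350)
H = -2
J(d) = 8 - d/4
v(I) = I² - 349*I (v(I) = (I² - 350*I) + I = I² - 349*I)
1/v(J(H)) = 1/((8 - ¼*(-2))*(-349 + (8 - ¼*(-2)))) = 1/((8 + ½)*(-349 + (8 + ½))) = 1/(17*(-349 + 17/2)/2) = 1/((17/2)*(-681/2)) = 1/(-11577/4) = -4/11577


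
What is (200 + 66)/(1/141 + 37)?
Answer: 18753/2609 ≈ 7.1878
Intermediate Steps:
(200 + 66)/(1/141 + 37) = 266/(1/141 + 37) = 266/(5218/141) = 266*(141/5218) = 18753/2609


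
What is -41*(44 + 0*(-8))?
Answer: -1804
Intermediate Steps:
-41*(44 + 0*(-8)) = -41*(44 + 0) = -41*44 = -1804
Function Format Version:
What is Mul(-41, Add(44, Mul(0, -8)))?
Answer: -1804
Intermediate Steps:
Mul(-41, Add(44, Mul(0, -8))) = Mul(-41, Add(44, 0)) = Mul(-41, 44) = -1804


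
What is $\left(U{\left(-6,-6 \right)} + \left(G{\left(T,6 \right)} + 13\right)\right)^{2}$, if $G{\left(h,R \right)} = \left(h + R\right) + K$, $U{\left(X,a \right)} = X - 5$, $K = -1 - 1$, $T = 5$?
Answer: $121$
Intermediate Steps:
$K = -2$
$U{\left(X,a \right)} = -5 + X$
$G{\left(h,R \right)} = -2 + R + h$ ($G{\left(h,R \right)} = \left(h + R\right) - 2 = \left(R + h\right) - 2 = -2 + R + h$)
$\left(U{\left(-6,-6 \right)} + \left(G{\left(T,6 \right)} + 13\right)\right)^{2} = \left(\left(-5 - 6\right) + \left(\left(-2 + 6 + 5\right) + 13\right)\right)^{2} = \left(-11 + \left(9 + 13\right)\right)^{2} = \left(-11 + 22\right)^{2} = 11^{2} = 121$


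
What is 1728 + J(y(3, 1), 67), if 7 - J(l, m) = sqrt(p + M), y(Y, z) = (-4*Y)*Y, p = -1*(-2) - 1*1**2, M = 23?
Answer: 1735 - 2*sqrt(6) ≈ 1730.1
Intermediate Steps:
p = 1 (p = 2 - 1*1 = 2 - 1 = 1)
y(Y, z) = -4*Y**2
J(l, m) = 7 - 2*sqrt(6) (J(l, m) = 7 - sqrt(1 + 23) = 7 - sqrt(24) = 7 - 2*sqrt(6))
1728 + J(y(3, 1), 67) = 1728 + (7 - 2*sqrt(6)) = 1735 - 2*sqrt(6)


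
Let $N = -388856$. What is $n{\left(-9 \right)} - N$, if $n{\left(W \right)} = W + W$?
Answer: $388838$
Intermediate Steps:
$n{\left(W \right)} = 2 W$
$n{\left(-9 \right)} - N = 2 \left(-9\right) - -388856 = -18 + 388856 = 388838$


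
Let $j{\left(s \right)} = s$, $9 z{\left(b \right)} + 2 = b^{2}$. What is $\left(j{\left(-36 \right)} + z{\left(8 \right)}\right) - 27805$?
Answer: $- \frac{250507}{9} \approx -27834.0$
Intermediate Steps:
$z{\left(b \right)} = - \frac{2}{9} + \frac{b^{2}}{9}$
$\left(j{\left(-36 \right)} + z{\left(8 \right)}\right) - 27805 = \left(-36 - \left(\frac{2}{9} - \frac{8^{2}}{9}\right)\right) - 27805 = \left(-36 + \left(- \frac{2}{9} + \frac{1}{9} \cdot 64\right)\right) - 27805 = \left(-36 + \left(- \frac{2}{9} + \frac{64}{9}\right)\right) - 27805 = \left(-36 + \frac{62}{9}\right) - 27805 = - \frac{262}{9} - 27805 = - \frac{250507}{9}$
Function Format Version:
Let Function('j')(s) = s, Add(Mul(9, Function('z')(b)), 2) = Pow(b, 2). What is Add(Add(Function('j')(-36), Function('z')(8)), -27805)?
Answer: Rational(-250507, 9) ≈ -27834.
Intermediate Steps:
Function('z')(b) = Add(Rational(-2, 9), Mul(Rational(1, 9), Pow(b, 2)))
Add(Add(Function('j')(-36), Function('z')(8)), -27805) = Add(Add(-36, Add(Rational(-2, 9), Mul(Rational(1, 9), Pow(8, 2)))), -27805) = Add(Add(-36, Add(Rational(-2, 9), Mul(Rational(1, 9), 64))), -27805) = Add(Add(-36, Add(Rational(-2, 9), Rational(64, 9))), -27805) = Add(Add(-36, Rational(62, 9)), -27805) = Add(Rational(-262, 9), -27805) = Rational(-250507, 9)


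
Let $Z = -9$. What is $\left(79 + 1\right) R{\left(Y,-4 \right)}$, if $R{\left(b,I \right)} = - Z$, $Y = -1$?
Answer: $720$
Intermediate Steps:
$R{\left(b,I \right)} = 9$ ($R{\left(b,I \right)} = \left(-1\right) \left(-9\right) = 9$)
$\left(79 + 1\right) R{\left(Y,-4 \right)} = \left(79 + 1\right) 9 = 80 \cdot 9 = 720$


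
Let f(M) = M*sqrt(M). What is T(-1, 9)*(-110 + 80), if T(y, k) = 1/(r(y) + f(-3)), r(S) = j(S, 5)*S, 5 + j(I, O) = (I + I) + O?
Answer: -60/31 - 90*I*sqrt(3)/31 ≈ -1.9355 - 5.0285*I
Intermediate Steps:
j(I, O) = -5 + O + 2*I (j(I, O) = -5 + ((I + I) + O) = -5 + (2*I + O) = -5 + (O + 2*I) = -5 + O + 2*I)
r(S) = 2*S**2 (r(S) = (-5 + 5 + 2*S)*S = (2*S)*S = 2*S**2)
f(M) = M**(3/2)
T(y, k) = 1/(2*y**2 - 3*I*sqrt(3)) (T(y, k) = 1/(2*y**2 + (-3)**(3/2)) = 1/(2*y**2 - 3*I*sqrt(3)))
T(-1, 9)*(-110 + 80) = (-110 + 80)/(2*(-1)**2 - 3*I*sqrt(3)) = -30/(2*1 - 3*I*sqrt(3)) = -30/(2 - 3*I*sqrt(3))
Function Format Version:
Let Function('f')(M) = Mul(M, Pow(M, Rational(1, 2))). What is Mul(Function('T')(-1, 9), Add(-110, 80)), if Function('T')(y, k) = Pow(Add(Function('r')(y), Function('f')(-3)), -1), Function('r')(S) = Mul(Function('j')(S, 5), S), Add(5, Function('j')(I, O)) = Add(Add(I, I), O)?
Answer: Add(Rational(-60, 31), Mul(Rational(-90, 31), I, Pow(3, Rational(1, 2)))) ≈ Add(-1.9355, Mul(-5.0285, I))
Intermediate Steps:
Function('j')(I, O) = Add(-5, O, Mul(2, I)) (Function('j')(I, O) = Add(-5, Add(Add(I, I), O)) = Add(-5, Add(Mul(2, I), O)) = Add(-5, Add(O, Mul(2, I))) = Add(-5, O, Mul(2, I)))
Function('r')(S) = Mul(2, Pow(S, 2)) (Function('r')(S) = Mul(Add(-5, 5, Mul(2, S)), S) = Mul(Mul(2, S), S) = Mul(2, Pow(S, 2)))
Function('f')(M) = Pow(M, Rational(3, 2))
Function('T')(y, k) = Pow(Add(Mul(2, Pow(y, 2)), Mul(-3, I, Pow(3, Rational(1, 2)))), -1) (Function('T')(y, k) = Pow(Add(Mul(2, Pow(y, 2)), Pow(-3, Rational(3, 2))), -1) = Pow(Add(Mul(2, Pow(y, 2)), Mul(-3, I, Pow(3, Rational(1, 2)))), -1))
Mul(Function('T')(-1, 9), Add(-110, 80)) = Mul(Pow(Add(Mul(2, Pow(-1, 2)), Mul(-3, I, Pow(3, Rational(1, 2)))), -1), Add(-110, 80)) = Mul(Pow(Add(Mul(2, 1), Mul(-3, I, Pow(3, Rational(1, 2)))), -1), -30) = Mul(Pow(Add(2, Mul(-3, I, Pow(3, Rational(1, 2)))), -1), -30) = Mul(-30, Pow(Add(2, Mul(-3, I, Pow(3, Rational(1, 2)))), -1))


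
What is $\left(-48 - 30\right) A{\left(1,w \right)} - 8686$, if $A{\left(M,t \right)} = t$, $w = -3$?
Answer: $-8452$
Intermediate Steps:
$\left(-48 - 30\right) A{\left(1,w \right)} - 8686 = \left(-48 - 30\right) \left(-3\right) - 8686 = \left(-78\right) \left(-3\right) - 8686 = 234 - 8686 = -8452$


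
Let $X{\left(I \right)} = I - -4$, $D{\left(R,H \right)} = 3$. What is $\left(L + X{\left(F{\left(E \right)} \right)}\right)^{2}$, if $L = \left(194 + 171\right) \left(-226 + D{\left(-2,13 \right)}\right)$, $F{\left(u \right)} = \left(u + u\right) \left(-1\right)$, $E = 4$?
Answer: $6625797201$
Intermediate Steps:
$F{\left(u \right)} = - 2 u$ ($F{\left(u \right)} = 2 u \left(-1\right) = - 2 u$)
$X{\left(I \right)} = 4 + I$ ($X{\left(I \right)} = I + 4 = 4 + I$)
$L = -81395$ ($L = \left(194 + 171\right) \left(-226 + 3\right) = 365 \left(-223\right) = -81395$)
$\left(L + X{\left(F{\left(E \right)} \right)}\right)^{2} = \left(-81395 + \left(4 - 8\right)\right)^{2} = \left(-81395 - 4\right)^{2} = \left(-81399\right)^{2} = 6625797201$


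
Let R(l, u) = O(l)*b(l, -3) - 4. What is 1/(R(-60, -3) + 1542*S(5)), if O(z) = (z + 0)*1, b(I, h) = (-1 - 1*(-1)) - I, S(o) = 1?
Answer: -1/2062 ≈ -0.00048497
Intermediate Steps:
b(I, h) = -I (b(I, h) = (-1 + 1) - I = 0 - I = -I)
O(z) = z (O(z) = z*1 = z)
R(l, u) = -4 - l² (R(l, u) = l*(-l) - 4 = -l² - 4 = -4 - l²)
1/(R(-60, -3) + 1542*S(5)) = 1/((-4 - 1*(-60)²) + 1542*1) = 1/((-4 - 1*3600) + 1542) = 1/((-4 - 3600) + 1542) = 1/(-3604 + 1542) = 1/(-2062) = -1/2062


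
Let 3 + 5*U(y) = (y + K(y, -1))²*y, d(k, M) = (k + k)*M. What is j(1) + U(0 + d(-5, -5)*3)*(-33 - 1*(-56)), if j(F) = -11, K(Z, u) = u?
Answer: 76593326/5 ≈ 1.5319e+7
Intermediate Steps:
d(k, M) = 2*M*k (d(k, M) = (2*k)*M = 2*M*k)
U(y) = -⅗ + y*(-1 + y)²/5 (U(y) = -⅗ + ((y - 1)²*y)/5 = -⅗ + ((-1 + y)²*y)/5 = -⅗ + (y*(-1 + y)²)/5 = -⅗ + y*(-1 + y)²/5)
j(1) + U(0 + d(-5, -5)*3)*(-33 - 1*(-56)) = -11 + (-⅗ + (0 + (2*(-5)*(-5))*3)*(-1 + (0 + (2*(-5)*(-5))*3))²/5)*(-33 - 1*(-56)) = -11 + (-⅗ + (0 + 50*3)*(-1 + (0 + 50*3))²/5)*(-33 + 56) = -11 + (-⅗ + (0 + 150)*(-1 + (0 + 150))²/5)*23 = -11 + (-⅗ + (⅕)*150*(-1 + 150)²)*23 = -11 + (-⅗ + (⅕)*150*149²)*23 = -11 + (-⅗ + (⅕)*150*22201)*23 = -11 + (-⅗ + 666030)*23 = -11 + (3330147/5)*23 = -11 + 76593381/5 = 76593326/5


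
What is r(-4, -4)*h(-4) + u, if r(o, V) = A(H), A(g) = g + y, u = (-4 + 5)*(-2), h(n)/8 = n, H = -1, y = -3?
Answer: 126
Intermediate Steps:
h(n) = 8*n
u = -2 (u = 1*(-2) = -2)
A(g) = -3 + g (A(g) = g - 3 = -3 + g)
r(o, V) = -4 (r(o, V) = -3 - 1 = -4)
r(-4, -4)*h(-4) + u = -32*(-4) - 2 = -4*(-32) - 2 = 128 - 2 = 126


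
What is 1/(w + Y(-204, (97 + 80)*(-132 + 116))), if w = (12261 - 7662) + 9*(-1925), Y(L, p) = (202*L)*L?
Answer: 1/8393706 ≈ 1.1914e-7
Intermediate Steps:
Y(L, p) = 202*L²
w = -12726 (w = 4599 - 17325 = -12726)
1/(w + Y(-204, (97 + 80)*(-132 + 116))) = 1/(-12726 + 202*(-204)²) = 1/(-12726 + 202*41616) = 1/(-12726 + 8406432) = 1/8393706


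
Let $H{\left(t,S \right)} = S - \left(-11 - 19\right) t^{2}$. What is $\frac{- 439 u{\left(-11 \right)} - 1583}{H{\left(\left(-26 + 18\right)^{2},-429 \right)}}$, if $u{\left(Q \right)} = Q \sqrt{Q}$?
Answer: $- \frac{1583}{122451} + \frac{4829 i \sqrt{11}}{122451} \approx -0.012928 + 0.1308 i$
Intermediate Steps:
$u{\left(Q \right)} = Q^{\frac{3}{2}}$
$H{\left(t,S \right)} = S + 30 t^{2}$ ($H{\left(t,S \right)} = S - - 30 t^{2} = S + 30 t^{2}$)
$\frac{- 439 u{\left(-11 \right)} - 1583}{H{\left(\left(-26 + 18\right)^{2},-429 \right)}} = \frac{- 439 \left(-11\right)^{\frac{3}{2}} - 1583}{-429 + 30 \left(\left(-26 + 18\right)^{2}\right)^{2}} = \frac{- 439 \left(- 11 i \sqrt{11}\right) - 1583}{-429 + 30 \left(\left(-8\right)^{2}\right)^{2}} = \frac{4829 i \sqrt{11} - 1583}{-429 + 30 \cdot 64^{2}} = \frac{-1583 + 4829 i \sqrt{11}}{-429 + 30 \cdot 4096} = \frac{-1583 + 4829 i \sqrt{11}}{-429 + 122880} = \frac{-1583 + 4829 i \sqrt{11}}{122451} = \left(-1583 + 4829 i \sqrt{11}\right) \frac{1}{122451} = - \frac{1583}{122451} + \frac{4829 i \sqrt{11}}{122451}$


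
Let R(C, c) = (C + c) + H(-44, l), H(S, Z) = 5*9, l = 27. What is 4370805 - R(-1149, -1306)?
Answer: 4373215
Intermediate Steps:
H(S, Z) = 45
R(C, c) = 45 + C + c (R(C, c) = (C + c) + 45 = 45 + C + c)
4370805 - R(-1149, -1306) = 4370805 - (45 - 1149 - 1306) = 4370805 - 1*(-2410) = 4370805 + 2410 = 4373215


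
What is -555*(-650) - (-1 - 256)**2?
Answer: 294701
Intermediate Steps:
-555*(-650) - (-1 - 256)**2 = 360750 - 1*(-257)**2 = 360750 - 1*66049 = 360750 - 66049 = 294701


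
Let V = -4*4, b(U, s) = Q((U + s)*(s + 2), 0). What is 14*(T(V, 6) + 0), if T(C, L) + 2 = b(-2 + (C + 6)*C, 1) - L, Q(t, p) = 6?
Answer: -28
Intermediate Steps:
b(U, s) = 6
V = -16
T(C, L) = 4 - L (T(C, L) = -2 + (6 - L) = 4 - L)
14*(T(V, 6) + 0) = 14*((4 - 1*6) + 0) = 14*((4 - 6) + 0) = 14*(-2 + 0) = 14*(-2) = -28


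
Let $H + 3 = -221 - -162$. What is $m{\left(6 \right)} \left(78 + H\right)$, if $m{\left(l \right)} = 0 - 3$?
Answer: $-48$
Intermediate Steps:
$m{\left(l \right)} = -3$
$H = -62$ ($H = -3 - 59 = -62$)
$m{\left(6 \right)} \left(78 + H\right) = - 3 \left(78 - 62\right) = \left(-3\right) 16 = -48$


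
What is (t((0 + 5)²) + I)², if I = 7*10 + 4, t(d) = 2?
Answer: 5776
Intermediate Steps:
I = 74 (I = 70 + 4 = 74)
(t((0 + 5)²) + I)² = (2 + 74)² = 76² = 5776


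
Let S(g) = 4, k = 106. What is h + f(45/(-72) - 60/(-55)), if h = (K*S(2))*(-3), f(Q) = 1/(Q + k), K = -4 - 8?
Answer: 1349224/9369 ≈ 144.01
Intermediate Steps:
K = -12
f(Q) = 1/(106 + Q) (f(Q) = 1/(Q + 106) = 1/(106 + Q))
h = 144 (h = -12*4*(-3) = -48*(-3) = 144)
h + f(45/(-72) - 60/(-55)) = 144 + 1/(106 + (45/(-72) - 60/(-55))) = 144 + 1/(106 + (45*(-1/72) - 60*(-1/55))) = 144 + 1/(106 + (-5/8 + 12/11)) = 144 + 1/(106 + 41/88) = 144 + 1/(9369/88) = 144 + 88/9369 = 1349224/9369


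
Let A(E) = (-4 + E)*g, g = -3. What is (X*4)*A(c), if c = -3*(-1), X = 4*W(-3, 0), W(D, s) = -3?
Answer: -144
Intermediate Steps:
X = -12 (X = 4*(-3) = -12)
c = 3
A(E) = 12 - 3*E (A(E) = (-4 + E)*(-3) = 12 - 3*E)
(X*4)*A(c) = (-12*4)*(12 - 3*3) = -48*(12 - 9) = -48*3 = -144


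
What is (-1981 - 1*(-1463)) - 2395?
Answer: -2913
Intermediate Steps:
(-1981 - 1*(-1463)) - 2395 = (-1981 + 1463) - 2395 = -518 - 2395 = -2913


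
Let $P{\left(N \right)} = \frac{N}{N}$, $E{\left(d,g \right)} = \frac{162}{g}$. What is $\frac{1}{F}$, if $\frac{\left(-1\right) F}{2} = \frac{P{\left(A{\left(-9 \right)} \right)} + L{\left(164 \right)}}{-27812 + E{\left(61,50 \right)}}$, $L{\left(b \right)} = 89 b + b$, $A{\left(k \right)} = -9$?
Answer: $\frac{695219}{738050} \approx 0.94197$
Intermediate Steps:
$L{\left(b \right)} = 90 b$
$P{\left(N \right)} = 1$
$F = \frac{738050}{695219}$ ($F = - 2 \frac{1 + 90 \cdot 164}{-27812 + \frac{162}{50}} = - 2 \frac{1 + 14760}{-27812 + 162 \cdot \frac{1}{50}} = - 2 \frac{14761}{-27812 + \frac{81}{25}} = - 2 \frac{14761}{- \frac{695219}{25}} = - 2 \cdot 14761 \left(- \frac{25}{695219}\right) = \left(-2\right) \left(- \frac{369025}{695219}\right) = \frac{738050}{695219} \approx 1.0616$)
$\frac{1}{F} = \frac{1}{\frac{738050}{695219}} = \frac{695219}{738050}$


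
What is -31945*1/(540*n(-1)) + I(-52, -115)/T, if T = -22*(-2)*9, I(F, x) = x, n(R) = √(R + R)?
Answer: -115/396 + 6389*I*√2/216 ≈ -0.2904 + 41.831*I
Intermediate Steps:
n(R) = √2*√R (n(R) = √(2*R) = √2*√R)
T = 396 (T = 44*9 = 396)
-31945*1/(540*n(-1)) + I(-52, -115)/T = -31945*(-I*√2/1080) - 115/396 = -(-6389)*I*√2/216 - 115/396 = 6389*I*√2/216 - 115/396 = -115/396 + 6389*I*√2/216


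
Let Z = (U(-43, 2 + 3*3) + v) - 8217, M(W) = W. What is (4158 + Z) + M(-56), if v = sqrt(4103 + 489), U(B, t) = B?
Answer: -4158 + 4*sqrt(287) ≈ -4090.2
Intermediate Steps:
v = 4*sqrt(287) (v = sqrt(4592) = 4*sqrt(287) ≈ 67.764)
Z = -8260 + 4*sqrt(287) (Z = (-43 + 4*sqrt(287)) - 8217 = -8260 + 4*sqrt(287) ≈ -8192.2)
(4158 + Z) + M(-56) = (4158 + (-8260 + 4*sqrt(287))) - 56 = (-4102 + 4*sqrt(287)) - 56 = -4158 + 4*sqrt(287)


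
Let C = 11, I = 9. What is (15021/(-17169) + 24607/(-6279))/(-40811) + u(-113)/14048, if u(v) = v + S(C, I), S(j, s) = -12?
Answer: -180896490828803/20601837820121376 ≈ -0.0087806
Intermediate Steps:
u(v) = -12 + v (u(v) = v - 12 = -12 + v)
(15021/(-17169) + 24607/(-6279))/(-40811) + u(-113)/14048 = (15021/(-17169) + 24607/(-6279))/(-40811) + (-12 - 113)/14048 = (15021*(-1/17169) + 24607*(-1/6279))*(-1/40811) - 125*1/14048 = (-5007/5723 - 24607/6279)*(-1/40811) - 125/14048 = -172264814/35934717*(-1/40811) - 125/14048 = 172264814/1466531735487 - 125/14048 = -180896490828803/20601837820121376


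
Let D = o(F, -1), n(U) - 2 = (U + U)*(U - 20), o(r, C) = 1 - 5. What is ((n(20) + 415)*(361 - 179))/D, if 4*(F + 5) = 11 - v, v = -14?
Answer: -37947/2 ≈ -18974.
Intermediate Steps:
F = 5/4 (F = -5 + (11 - 1*(-14))/4 = -5 + (11 + 14)/4 = -5 + (¼)*25 = -5 + 25/4 = 5/4 ≈ 1.2500)
o(r, C) = -4
n(U) = 2 + 2*U*(-20 + U) (n(U) = 2 + (U + U)*(U - 20) = 2 + (2*U)*(-20 + U) = 2 + 2*U*(-20 + U))
D = -4
((n(20) + 415)*(361 - 179))/D = (((2 - 40*20 + 2*20²) + 415)*(361 - 179))/(-4) = (((2 - 800 + 2*400) + 415)*182)*(-¼) = (((2 - 800 + 800) + 415)*182)*(-¼) = ((2 + 415)*182)*(-¼) = (417*182)*(-¼) = 75894*(-¼) = -37947/2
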